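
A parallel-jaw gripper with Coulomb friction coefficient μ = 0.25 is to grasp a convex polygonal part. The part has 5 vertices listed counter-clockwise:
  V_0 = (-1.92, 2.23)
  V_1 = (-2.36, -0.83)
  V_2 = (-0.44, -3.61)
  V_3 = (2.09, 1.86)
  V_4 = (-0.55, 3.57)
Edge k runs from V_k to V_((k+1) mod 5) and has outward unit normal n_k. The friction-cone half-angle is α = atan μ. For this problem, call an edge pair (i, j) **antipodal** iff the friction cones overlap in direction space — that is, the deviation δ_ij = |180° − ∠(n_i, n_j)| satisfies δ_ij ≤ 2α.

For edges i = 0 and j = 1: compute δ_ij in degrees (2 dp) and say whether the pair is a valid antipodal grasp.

δ = 137.19°, invalid

α = atan 0.25 = 14.04°;  2α = 28.07°
edge 0: e_0 = (-0.44, -3.06);  n_0 = (-0.9898, +0.1423)
edge 1: e_1 = (+1.92, -2.78);  n_1 = (-0.8228, -0.5683)
∠(n_0, n_1) = 42.81°
δ = |180° − 42.81°| = 137.19°
137.19° > 2α = 28.07°  →  invalid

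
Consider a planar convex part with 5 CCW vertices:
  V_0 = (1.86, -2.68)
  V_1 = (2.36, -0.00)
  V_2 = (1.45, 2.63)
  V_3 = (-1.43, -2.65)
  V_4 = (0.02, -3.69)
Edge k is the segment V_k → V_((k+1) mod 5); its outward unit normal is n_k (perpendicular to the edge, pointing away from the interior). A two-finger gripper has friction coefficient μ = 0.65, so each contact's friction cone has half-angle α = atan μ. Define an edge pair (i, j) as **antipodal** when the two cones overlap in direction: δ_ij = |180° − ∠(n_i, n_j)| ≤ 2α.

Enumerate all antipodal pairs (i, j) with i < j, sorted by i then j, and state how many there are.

count = 5; pairs: (0,2), (0,3), (1,2), (1,3), (2,4)

α = atan 0.65 = 33.02°;  2α = 66.05°
n_0 = (+0.9830, -0.1834)
n_1 = (+0.9450, +0.3270)
n_2 = (-0.8779, +0.4789)
n_3 = (-0.5828, -0.8126)
n_4 = (+0.4812, -0.8766)
  (0,1): δ = 150.35°  ·
  (0,2): δ = 18.04°  ✓
  (0,3): δ = 64.92°  ✓
  (0,4): δ = 129.33°  ·
  (1,2): δ = 47.70°  ✓
  (1,3): δ = 35.26°  ✓
  (1,4): δ = 99.68°  ·
  (2,3): δ = 97.04°  ·
  (2,4): δ = 32.63°  ✓
  (3,4): δ = 115.59°  ·
antipodal pairs: 5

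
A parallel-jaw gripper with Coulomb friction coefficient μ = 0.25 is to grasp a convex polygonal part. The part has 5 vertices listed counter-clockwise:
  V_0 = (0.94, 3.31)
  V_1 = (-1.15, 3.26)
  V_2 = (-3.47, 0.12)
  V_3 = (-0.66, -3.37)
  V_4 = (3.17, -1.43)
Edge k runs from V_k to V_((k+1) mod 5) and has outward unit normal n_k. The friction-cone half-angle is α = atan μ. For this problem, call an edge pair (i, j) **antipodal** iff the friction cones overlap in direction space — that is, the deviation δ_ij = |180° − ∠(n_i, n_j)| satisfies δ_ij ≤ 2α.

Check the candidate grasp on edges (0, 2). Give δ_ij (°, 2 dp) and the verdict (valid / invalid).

α = atan 0.25 = 14.04°;  2α = 28.07°
edge 0: e_0 = (-2.09, -0.05);  n_0 = (-0.0239, +0.9997)
edge 2: e_2 = (+2.81, -3.49);  n_2 = (-0.7789, -0.6271)
∠(n_0, n_2) = 127.47°
δ = |180° − 127.47°| = 52.53°
52.53° > 2α = 28.07°  →  invalid

δ = 52.53°, invalid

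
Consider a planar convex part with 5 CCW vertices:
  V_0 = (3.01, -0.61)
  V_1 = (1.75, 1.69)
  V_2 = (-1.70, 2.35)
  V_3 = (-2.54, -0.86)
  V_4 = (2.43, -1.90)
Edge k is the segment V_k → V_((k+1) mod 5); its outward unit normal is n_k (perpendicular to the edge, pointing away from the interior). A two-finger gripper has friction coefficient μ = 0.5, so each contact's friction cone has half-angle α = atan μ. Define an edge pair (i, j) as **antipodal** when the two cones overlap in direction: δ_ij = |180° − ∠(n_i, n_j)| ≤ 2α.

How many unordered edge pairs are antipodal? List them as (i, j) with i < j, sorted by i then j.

count = 4; pairs: (0,2), (0,3), (1,3), (2,4)

α = atan 0.5 = 26.57°;  2α = 53.13°
n_0 = (+0.8770, +0.4805)
n_1 = (+0.1879, +0.9822)
n_2 = (-0.9674, +0.2532)
n_3 = (-0.2048, -0.9788)
n_4 = (+0.9121, -0.4101)
  (0,1): δ = 129.55°  ·
  (0,2): δ = 43.38°  ✓
  (0,3): δ = 49.47°  ✓
  (0,4): δ = 127.08°  ·
  (1,2): δ = 93.83°  ·
  (1,3): δ = 0.99°  ✓
  (1,4): δ = 76.62°  ·
  (2,3): δ = 87.15°  ·
  (2,4): δ = 9.54°  ✓
  (3,4): δ = 102.39°  ·
antipodal pairs: 4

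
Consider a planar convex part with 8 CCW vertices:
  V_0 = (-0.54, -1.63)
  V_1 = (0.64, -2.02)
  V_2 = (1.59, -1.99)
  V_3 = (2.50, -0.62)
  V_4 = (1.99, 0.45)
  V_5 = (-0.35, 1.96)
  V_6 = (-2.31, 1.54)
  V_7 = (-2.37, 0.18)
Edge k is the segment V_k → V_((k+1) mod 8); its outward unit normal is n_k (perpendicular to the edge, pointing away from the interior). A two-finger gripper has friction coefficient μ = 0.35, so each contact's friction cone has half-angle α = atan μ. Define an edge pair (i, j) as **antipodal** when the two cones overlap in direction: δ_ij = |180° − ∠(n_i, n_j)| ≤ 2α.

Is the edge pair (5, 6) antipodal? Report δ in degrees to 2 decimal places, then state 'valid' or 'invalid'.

δ = 104.62°, invalid

α = atan 0.35 = 19.29°;  2α = 38.58°
edge 5: e_5 = (-1.96, -0.42);  n_5 = (-0.2095, +0.9778)
edge 6: e_6 = (-0.06, -1.36);  n_6 = (-0.9990, +0.0441)
∠(n_5, n_6) = 75.38°
δ = |180° − 75.38°| = 104.62°
104.62° > 2α = 38.58°  →  invalid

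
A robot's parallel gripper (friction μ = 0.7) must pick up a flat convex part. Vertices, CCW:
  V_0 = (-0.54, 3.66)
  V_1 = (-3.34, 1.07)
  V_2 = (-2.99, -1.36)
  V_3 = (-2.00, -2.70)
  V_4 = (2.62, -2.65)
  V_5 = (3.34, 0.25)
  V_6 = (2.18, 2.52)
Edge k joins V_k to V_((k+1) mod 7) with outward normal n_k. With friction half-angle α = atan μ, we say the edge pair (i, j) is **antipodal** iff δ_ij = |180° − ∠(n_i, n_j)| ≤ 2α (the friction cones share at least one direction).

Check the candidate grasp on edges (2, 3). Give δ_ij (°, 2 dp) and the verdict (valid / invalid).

α = atan 0.7 = 34.99°;  2α = 69.98°
edge 2: e_2 = (+0.99, -1.34);  n_2 = (-0.8043, -0.5942)
edge 3: e_3 = (+4.62, +0.05);  n_3 = (+0.0108, -0.9999)
∠(n_2, n_3) = 54.16°
δ = |180° − 54.16°| = 125.84°
125.84° > 2α = 69.98°  →  invalid

δ = 125.84°, invalid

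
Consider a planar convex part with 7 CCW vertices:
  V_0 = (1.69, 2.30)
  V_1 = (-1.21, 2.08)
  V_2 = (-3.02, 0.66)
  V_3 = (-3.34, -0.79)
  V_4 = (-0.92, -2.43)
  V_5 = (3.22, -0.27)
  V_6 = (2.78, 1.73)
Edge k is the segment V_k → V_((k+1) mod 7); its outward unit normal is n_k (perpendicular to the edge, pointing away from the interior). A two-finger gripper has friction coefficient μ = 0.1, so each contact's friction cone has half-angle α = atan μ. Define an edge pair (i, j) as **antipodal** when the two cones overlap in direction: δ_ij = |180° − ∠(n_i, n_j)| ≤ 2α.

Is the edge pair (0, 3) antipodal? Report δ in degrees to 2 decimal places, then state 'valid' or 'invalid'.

δ = 38.46°, invalid

α = atan 0.1 = 5.71°;  2α = 11.42°
edge 0: e_0 = (-2.90, -0.22);  n_0 = (-0.0756, +0.9971)
edge 3: e_3 = (+2.42, -1.64);  n_3 = (-0.5610, -0.8278)
∠(n_0, n_3) = 141.54°
δ = |180° − 141.54°| = 38.46°
38.46° > 2α = 11.42°  →  invalid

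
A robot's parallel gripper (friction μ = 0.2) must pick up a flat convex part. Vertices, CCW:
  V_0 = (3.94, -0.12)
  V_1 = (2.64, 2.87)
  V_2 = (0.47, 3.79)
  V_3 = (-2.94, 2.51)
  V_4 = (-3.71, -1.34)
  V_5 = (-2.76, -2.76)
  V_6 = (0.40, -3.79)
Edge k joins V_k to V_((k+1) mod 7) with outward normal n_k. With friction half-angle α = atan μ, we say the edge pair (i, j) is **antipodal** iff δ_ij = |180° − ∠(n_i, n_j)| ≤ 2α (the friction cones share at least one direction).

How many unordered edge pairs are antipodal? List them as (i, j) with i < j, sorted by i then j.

α = atan 0.2 = 11.31°;  2α = 22.62°
n_0 = (+0.9171, +0.3987)
n_1 = (+0.3903, +0.9207)
n_2 = (-0.3514, +0.9362)
n_3 = (-0.9806, +0.1961)
n_4 = (-0.8311, -0.5561)
n_5 = (-0.3099, -0.9508)
n_6 = (+0.7197, -0.6942)
  (0,1): δ = 136.47°  ·
  (0,2): δ = 92.92°  ·
  (0,3): δ = 34.81°  ·
  (0,4): δ = 10.28°  ✓
  (0,5): δ = 48.45°  ·
  (0,6): δ = 112.53°  ·
  (1,2): δ = 136.45°  ·
  (1,3): δ = 78.33°  ·
  (1,4): δ = 33.24°  ·
  (1,5): δ = 4.92°  ✓
  (1,6): δ = 69.01°  ·
  (2,3): δ = 121.88°  ·
  (2,4): δ = 76.79°  ·
  (2,5): δ = 38.63°  ·
  (2,6): δ = 25.46°  ·
  (3,4): δ = 134.91°  ·
  (3,5): δ = 96.74°  ·
  (3,6): δ = 32.66°  ·
  (4,5): δ = 141.84°  ·
  (4,6): δ = 77.75°  ·
  (5,6): δ = 115.91°  ·
antipodal pairs: 2

count = 2; pairs: (0,4), (1,5)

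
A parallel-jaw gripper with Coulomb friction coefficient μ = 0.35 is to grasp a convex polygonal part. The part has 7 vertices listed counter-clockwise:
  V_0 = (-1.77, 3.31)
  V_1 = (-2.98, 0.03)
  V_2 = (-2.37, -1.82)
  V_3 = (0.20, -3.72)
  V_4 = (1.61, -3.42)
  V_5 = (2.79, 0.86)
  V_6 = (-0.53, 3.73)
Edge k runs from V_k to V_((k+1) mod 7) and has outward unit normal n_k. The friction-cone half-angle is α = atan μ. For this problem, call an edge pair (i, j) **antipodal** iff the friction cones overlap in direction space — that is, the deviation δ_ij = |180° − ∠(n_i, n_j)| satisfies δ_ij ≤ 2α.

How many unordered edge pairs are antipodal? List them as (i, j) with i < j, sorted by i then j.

count = 5; pairs: (0,4), (1,4), (1,5), (2,5), (3,6)

α = atan 0.35 = 19.29°;  2α = 38.58°
n_0 = (-0.9382, +0.3461)
n_1 = (-0.9497, -0.3131)
n_2 = (-0.5945, -0.8041)
n_3 = (+0.2081, -0.9781)
n_4 = (+0.9640, -0.2658)
n_5 = (+0.6540, +0.7565)
n_6 = (-0.3208, +0.9471)
  (0,1): δ = 141.50°  ·
  (0,2): δ = 106.23°  ·
  (0,3): δ = 57.74°  ·
  (0,4): δ = 4.84°  ✓
  (0,5): δ = 69.41°  ·
  (0,6): δ = 128.96°  ·
  (1,2): δ = 144.72°  ·
  (1,3): δ = 96.24°  ·
  (1,4): δ = 33.66°  ✓
  (1,5): δ = 30.91°  ✓
  (1,6): δ = 90.46°  ·
  (2,3): δ = 131.51°  ·
  (2,4): δ = 68.94°  ·
  (2,5): δ = 4.37°  ✓
  (2,6): δ = 55.19°  ·
  (3,4): δ = 117.43°  ·
  (3,5): δ = 52.85°  ·
  (3,6): δ = 6.70°  ✓
  (4,5): δ = 115.43°  ·
  (4,6): δ = 55.87°  ·
  (5,6): δ = 120.45°  ·
antipodal pairs: 5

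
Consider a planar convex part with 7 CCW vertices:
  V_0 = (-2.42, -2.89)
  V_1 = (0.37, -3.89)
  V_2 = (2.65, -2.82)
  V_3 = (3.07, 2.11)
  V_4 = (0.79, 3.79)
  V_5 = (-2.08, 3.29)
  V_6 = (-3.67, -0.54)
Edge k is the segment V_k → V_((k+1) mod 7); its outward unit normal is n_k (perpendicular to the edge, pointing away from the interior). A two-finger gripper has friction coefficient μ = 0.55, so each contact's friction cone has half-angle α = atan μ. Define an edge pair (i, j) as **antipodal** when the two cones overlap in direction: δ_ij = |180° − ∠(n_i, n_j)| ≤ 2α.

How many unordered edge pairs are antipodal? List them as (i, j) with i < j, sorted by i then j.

α = atan 0.55 = 28.81°;  2α = 57.62°
n_0 = (-0.3374, -0.9414)
n_1 = (+0.4248, -0.9053)
n_2 = (+0.9964, -0.0849)
n_3 = (+0.5932, +0.8051)
n_4 = (-0.1716, +0.9852)
n_5 = (-0.9236, +0.3834)
n_6 = (-0.8829, -0.4696)
  (0,1): δ = 135.14°  ·
  (0,2): δ = 75.15°  ·
  (0,3): δ = 16.67°  ✓
  (0,4): δ = 29.60°  ✓
  (0,5): δ = 87.17°  ·
  (0,6): δ = 137.73°  ·
  (1,2): δ = 120.01°  ·
  (1,3): δ = 61.52°  ·
  (1,4): δ = 15.26°  ✓
  (1,5): δ = 42.31°  ✓
  (1,6): δ = 92.87°  ·
  (2,3): δ = 121.51°  ·
  (2,4): δ = 75.25°  ·
  (2,5): δ = 17.68°  ✓
  (2,6): δ = 32.88°  ✓
  (3,4): δ = 133.73°  ·
  (3,5): δ = 76.16°  ·
  (3,6): δ = 25.61°  ✓
  (4,5): δ = 122.43°  ·
  (4,6): δ = 71.87°  ·
  (5,6): δ = 129.45°  ·
antipodal pairs: 7

count = 7; pairs: (0,3), (0,4), (1,4), (1,5), (2,5), (2,6), (3,6)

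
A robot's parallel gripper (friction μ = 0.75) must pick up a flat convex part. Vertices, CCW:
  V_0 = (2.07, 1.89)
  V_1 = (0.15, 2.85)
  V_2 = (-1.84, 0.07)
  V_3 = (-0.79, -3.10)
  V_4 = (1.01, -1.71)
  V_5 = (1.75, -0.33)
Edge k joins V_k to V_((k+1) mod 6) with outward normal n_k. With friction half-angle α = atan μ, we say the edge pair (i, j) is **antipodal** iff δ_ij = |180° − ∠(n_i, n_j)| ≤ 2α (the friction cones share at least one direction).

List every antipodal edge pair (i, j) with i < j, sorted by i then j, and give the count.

α = atan 0.75 = 36.87°;  2α = 73.74°
n_0 = (+0.4472, +0.8944)
n_1 = (-0.8131, +0.5821)
n_2 = (-0.9493, -0.3144)
n_3 = (+0.6112, -0.7915)
n_4 = (+0.8813, -0.4726)
n_5 = (+0.9898, -0.1427)
  (0,1): δ = 99.03°  ·
  (0,2): δ = 45.11°  ✓
  (0,3): δ = 64.24°  ✓
  (0,4): δ = 88.36°  ·
  (0,5): δ = 108.36°  ·
  (1,2): δ = 126.08°  ·
  (1,3): δ = 16.73°  ✓
  (1,4): δ = 7.39°  ✓
  (1,5): δ = 27.39°  ✓
  (2,3): δ = 70.65°  ✓
  (2,4): δ = 46.53°  ✓
  (2,5): δ = 26.53°  ✓
  (3,4): δ = 155.88°  ·
  (3,5): δ = 135.88°  ·
  (4,5): δ = 160.00°  ·
antipodal pairs: 8

count = 8; pairs: (0,2), (0,3), (1,3), (1,4), (1,5), (2,3), (2,4), (2,5)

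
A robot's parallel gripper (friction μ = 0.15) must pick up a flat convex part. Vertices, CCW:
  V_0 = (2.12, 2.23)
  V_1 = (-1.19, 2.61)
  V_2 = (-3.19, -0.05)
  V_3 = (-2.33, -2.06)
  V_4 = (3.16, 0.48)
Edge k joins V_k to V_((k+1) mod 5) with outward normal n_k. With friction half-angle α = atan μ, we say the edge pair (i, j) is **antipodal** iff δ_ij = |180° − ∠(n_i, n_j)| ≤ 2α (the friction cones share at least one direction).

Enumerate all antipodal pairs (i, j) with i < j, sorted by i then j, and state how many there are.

α = atan 0.15 = 8.53°;  2α = 17.06°
n_0 = (+0.1141, +0.9935)
n_1 = (-0.7993, +0.6010)
n_2 = (-0.9194, -0.3934)
n_3 = (+0.4199, -0.9076)
n_4 = (+0.8597, +0.5109)
  (0,1): δ = 120.39°  ·
  (0,2): δ = 60.29°  ·
  (0,3): δ = 31.38°  ·
  (0,4): δ = 127.27°  ·
  (1,2): δ = 119.90°  ·
  (1,3): δ = 28.23°  ·
  (1,4): δ = 67.66°  ·
  (2,3): δ = 88.34°  ·
  (2,4): δ = 7.56°  ✓
  (3,4): δ = 84.11°  ·
antipodal pairs: 1

count = 1; pairs: (2,4)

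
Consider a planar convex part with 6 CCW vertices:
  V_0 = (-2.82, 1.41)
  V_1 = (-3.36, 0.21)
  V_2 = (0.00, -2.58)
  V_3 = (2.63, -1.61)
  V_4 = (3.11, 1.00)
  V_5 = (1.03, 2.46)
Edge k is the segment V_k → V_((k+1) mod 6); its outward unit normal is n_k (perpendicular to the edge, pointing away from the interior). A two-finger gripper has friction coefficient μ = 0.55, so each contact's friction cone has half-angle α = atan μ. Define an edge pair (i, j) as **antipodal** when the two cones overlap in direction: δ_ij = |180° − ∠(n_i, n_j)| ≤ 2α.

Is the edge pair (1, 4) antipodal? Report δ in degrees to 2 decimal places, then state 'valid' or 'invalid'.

δ = 4.64°, valid

α = atan 0.55 = 28.81°;  2α = 57.62°
edge 1: e_1 = (+3.36, -2.79);  n_1 = (-0.6388, -0.7693)
edge 4: e_4 = (-2.08, +1.46);  n_4 = (+0.5745, +0.8185)
∠(n_1, n_4) = 175.36°
δ = |180° − 175.36°| = 4.64°
4.64° ≤ 2α = 57.62°  →  valid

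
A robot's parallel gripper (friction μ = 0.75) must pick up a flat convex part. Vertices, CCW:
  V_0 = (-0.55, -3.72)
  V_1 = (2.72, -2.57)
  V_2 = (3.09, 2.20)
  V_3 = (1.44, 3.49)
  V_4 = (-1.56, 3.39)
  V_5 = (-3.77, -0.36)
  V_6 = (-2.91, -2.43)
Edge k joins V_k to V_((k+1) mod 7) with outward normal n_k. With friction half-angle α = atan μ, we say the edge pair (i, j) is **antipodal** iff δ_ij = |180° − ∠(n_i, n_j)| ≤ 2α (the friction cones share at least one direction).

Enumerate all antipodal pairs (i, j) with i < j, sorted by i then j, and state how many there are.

count = 10; pairs: (0,2), (0,3), (0,4), (1,4), (1,5), (1,6), (2,5), (2,6), (3,5), (3,6)

α = atan 0.75 = 36.87°;  2α = 73.74°
n_0 = (+0.3318, -0.9434)
n_1 = (+0.9970, -0.0773)
n_2 = (+0.6159, +0.7878)
n_3 = (-0.0333, +0.9994)
n_4 = (-0.8615, +0.5077)
n_5 = (-0.9235, -0.3837)
n_6 = (-0.4796, -0.8775)
  (0,1): δ = 113.81°  ·
  (0,2): δ = 57.39°  ✓
  (0,3): δ = 17.47°  ✓
  (0,4): δ = 40.11°  ✓
  (0,5): δ = 93.19°  ·
  (0,6): δ = 131.96°  ·
  (1,2): δ = 123.58°  ·
  (1,3): δ = 83.66°  ·
  (1,4): δ = 26.08°  ✓
  (1,5): δ = 27.00°  ✓
  (1,6): δ = 65.77°  ✓
  (2,3): δ = 140.07°  ·
  (2,4): δ = 82.49°  ·
  (2,5): δ = 29.42°  ✓
  (2,6): δ = 9.36°  ✓
  (3,4): δ = 122.42°  ·
  (3,5): δ = 69.35°  ✓
  (3,6): δ = 30.57°  ✓
  (4,5): δ = 126.93°  ·
  (4,6): δ = 88.15°  ·
  (5,6): δ = 141.22°  ·
antipodal pairs: 10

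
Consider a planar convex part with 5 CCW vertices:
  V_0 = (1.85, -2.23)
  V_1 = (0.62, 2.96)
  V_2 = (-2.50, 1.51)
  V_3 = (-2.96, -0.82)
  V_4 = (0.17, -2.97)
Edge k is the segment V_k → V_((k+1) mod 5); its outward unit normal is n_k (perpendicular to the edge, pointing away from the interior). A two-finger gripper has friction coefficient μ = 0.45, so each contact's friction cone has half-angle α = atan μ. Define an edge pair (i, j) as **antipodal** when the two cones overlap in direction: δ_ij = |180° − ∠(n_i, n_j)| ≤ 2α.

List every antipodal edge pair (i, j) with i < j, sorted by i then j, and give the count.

count = 3; pairs: (0,2), (0,3), (1,4)

α = atan 0.45 = 24.23°;  2α = 48.46°
n_0 = (+0.9730, +0.2306)
n_1 = (-0.4215, +0.9069)
n_2 = (-0.9811, +0.1937)
n_3 = (-0.5662, -0.8243)
n_4 = (+0.4031, -0.9152)
  (0,1): δ = 78.41°  ·
  (0,2): δ = 24.50°  ✓
  (0,3): δ = 42.18°  ✓
  (0,4): δ = 100.44°  ·
  (1,2): δ = 126.09°  ·
  (1,3): δ = 59.41°  ·
  (1,4): δ = 1.15°  ✓
  (2,3): δ = 113.32°  ·
  (2,4): δ = 55.06°  ·
  (3,4): δ = 121.74°  ·
antipodal pairs: 3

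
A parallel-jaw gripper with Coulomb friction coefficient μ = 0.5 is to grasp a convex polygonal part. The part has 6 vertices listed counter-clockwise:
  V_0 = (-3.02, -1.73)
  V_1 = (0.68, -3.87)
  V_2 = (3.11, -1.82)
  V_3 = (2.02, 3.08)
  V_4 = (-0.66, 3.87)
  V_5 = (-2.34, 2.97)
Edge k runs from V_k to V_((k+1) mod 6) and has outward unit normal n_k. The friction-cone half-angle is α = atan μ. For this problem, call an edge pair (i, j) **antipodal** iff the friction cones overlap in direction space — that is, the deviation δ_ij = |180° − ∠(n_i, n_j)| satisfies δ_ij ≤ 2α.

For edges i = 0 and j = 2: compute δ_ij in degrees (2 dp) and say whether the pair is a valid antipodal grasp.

α = atan 0.5 = 26.57°;  2α = 53.13°
edge 0: e_0 = (+3.70, -2.14);  n_0 = (-0.5007, -0.8656)
edge 2: e_2 = (-1.09, +4.90);  n_2 = (+0.9761, +0.2171)
∠(n_0, n_2) = 132.59°
δ = |180° − 132.59°| = 47.41°
47.41° ≤ 2α = 53.13°  →  valid

δ = 47.41°, valid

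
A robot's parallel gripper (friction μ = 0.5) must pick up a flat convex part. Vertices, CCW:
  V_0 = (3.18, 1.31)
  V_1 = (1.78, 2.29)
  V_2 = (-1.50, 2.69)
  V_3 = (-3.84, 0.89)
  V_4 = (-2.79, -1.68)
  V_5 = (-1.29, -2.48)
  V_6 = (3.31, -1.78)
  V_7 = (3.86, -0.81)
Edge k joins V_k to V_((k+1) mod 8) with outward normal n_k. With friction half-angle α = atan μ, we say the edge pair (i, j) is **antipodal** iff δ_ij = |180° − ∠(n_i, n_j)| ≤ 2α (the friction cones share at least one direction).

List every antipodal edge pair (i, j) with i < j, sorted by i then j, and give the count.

count = 10; pairs: (0,3), (0,4), (0,5), (1,4), (1,5), (2,5), (2,6), (3,6), (3,7), (4,7)

α = atan 0.5 = 26.57°;  2α = 53.13°
n_0 = (+0.5735, +0.8192)
n_1 = (+0.1211, +0.9926)
n_2 = (-0.6097, +0.7926)
n_3 = (-0.9257, -0.3782)
n_4 = (-0.4706, -0.8824)
n_5 = (+0.1504, -0.9886)
n_6 = (+0.8699, -0.4932)
n_7 = (+0.9522, +0.3054)
  (0,1): δ = 151.96°  ·
  (0,2): δ = 107.44°  ·
  (0,3): δ = 32.79°  ✓
  (0,4): δ = 6.92°  ✓
  (0,5): δ = 43.64°  ✓
  (0,6): δ = 95.44°  ·
  (0,7): δ = 142.78°  ·
  (1,2): δ = 135.48°  ·
  (1,3): δ = 60.82°  ·
  (1,4): δ = 21.12°  ✓
  (1,5): δ = 15.61°  ✓
  (1,6): δ = 67.40°  ·
  (1,7): δ = 114.74°  ·
  (2,3): δ = 105.35°  ·
  (2,4): δ = 65.64°  ·
  (2,5): δ = 28.92°  ✓
  (2,6): δ = 22.88°  ✓
  (2,7): δ = 70.22°  ·
  (3,4): δ = 140.30°  ·
  (3,5): δ = 103.57°  ·
  (3,6): δ = 51.78°  ✓
  (3,7): δ = 4.44°  ✓
  (4,5): δ = 143.27°  ·
  (4,6): δ = 91.48°  ·
  (4,7): δ = 44.14°  ✓
  (5,6): δ = 128.21°  ·
  (5,7): δ = 80.87°  ·
  (6,7): δ = 132.66°  ·
antipodal pairs: 10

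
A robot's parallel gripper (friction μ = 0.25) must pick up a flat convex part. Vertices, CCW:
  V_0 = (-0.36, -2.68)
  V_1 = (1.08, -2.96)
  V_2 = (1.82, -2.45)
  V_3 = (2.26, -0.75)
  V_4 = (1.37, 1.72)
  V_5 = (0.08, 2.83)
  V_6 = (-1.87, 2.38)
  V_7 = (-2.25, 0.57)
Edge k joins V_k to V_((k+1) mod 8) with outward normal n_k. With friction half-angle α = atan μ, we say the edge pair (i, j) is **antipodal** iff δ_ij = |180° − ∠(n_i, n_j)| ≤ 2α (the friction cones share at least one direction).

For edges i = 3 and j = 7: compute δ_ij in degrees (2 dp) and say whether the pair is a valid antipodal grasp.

α = atan 0.25 = 14.04°;  2α = 28.07°
edge 3: e_3 = (-0.89, +2.47);  n_3 = (+0.9408, +0.3390)
edge 7: e_7 = (+1.89, -3.25);  n_7 = (-0.8645, -0.5027)
∠(n_3, n_7) = 169.64°
δ = |180° − 169.64°| = 10.36°
10.36° ≤ 2α = 28.07°  →  valid

δ = 10.36°, valid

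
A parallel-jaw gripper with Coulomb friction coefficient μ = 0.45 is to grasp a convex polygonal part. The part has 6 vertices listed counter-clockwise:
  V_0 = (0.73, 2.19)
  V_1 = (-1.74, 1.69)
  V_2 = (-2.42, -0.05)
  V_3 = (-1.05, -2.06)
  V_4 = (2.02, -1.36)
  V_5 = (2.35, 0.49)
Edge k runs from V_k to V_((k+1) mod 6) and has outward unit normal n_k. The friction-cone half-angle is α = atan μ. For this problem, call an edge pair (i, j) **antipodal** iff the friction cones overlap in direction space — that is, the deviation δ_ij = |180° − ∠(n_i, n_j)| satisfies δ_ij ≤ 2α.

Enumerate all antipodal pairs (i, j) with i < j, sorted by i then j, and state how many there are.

α = atan 0.45 = 24.23°;  2α = 48.46°
n_0 = (-0.1984, +0.9801)
n_1 = (-0.9314, +0.3640)
n_2 = (-0.8263, -0.5632)
n_3 = (+0.2223, -0.9750)
n_4 = (+0.9845, -0.1756)
n_5 = (+0.7239, +0.6899)
  (0,1): δ = 122.79°  ·
  (0,2): δ = 67.17°  ·
  (0,3): δ = 1.40°  ✓
  (0,4): δ = 68.44°  ·
  (0,5): δ = 122.18°  ·
  (1,2): δ = 124.38°  ·
  (1,3): δ = 55.81°  ·
  (1,4): δ = 11.23°  ✓
  (1,5): δ = 64.97°  ·
  (2,3): δ = 111.43°  ·
  (2,4): δ = 44.39°  ✓
  (2,5): δ = 9.34°  ✓
  (3,4): δ = 112.96°  ·
  (3,5): δ = 59.22°  ·
  (4,5): δ = 126.27°  ·
antipodal pairs: 4

count = 4; pairs: (0,3), (1,4), (2,4), (2,5)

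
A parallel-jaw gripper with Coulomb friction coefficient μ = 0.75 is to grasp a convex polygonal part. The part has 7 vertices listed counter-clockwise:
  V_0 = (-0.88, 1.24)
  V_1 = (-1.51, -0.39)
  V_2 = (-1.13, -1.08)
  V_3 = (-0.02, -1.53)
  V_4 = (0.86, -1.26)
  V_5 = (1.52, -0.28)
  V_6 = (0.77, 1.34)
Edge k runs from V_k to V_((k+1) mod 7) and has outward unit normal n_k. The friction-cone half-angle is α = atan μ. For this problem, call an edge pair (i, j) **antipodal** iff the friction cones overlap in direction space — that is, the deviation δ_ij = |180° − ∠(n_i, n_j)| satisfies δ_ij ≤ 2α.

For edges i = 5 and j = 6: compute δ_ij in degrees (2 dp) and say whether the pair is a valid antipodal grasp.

α = atan 0.75 = 36.87°;  2α = 73.74°
edge 5: e_5 = (-0.75, +1.62);  n_5 = (+0.9075, +0.4201)
edge 6: e_6 = (-1.65, -0.10);  n_6 = (-0.0605, +0.9982)
∠(n_5, n_6) = 68.63°
δ = |180° − 68.63°| = 111.37°
111.37° > 2α = 73.74°  →  invalid

δ = 111.37°, invalid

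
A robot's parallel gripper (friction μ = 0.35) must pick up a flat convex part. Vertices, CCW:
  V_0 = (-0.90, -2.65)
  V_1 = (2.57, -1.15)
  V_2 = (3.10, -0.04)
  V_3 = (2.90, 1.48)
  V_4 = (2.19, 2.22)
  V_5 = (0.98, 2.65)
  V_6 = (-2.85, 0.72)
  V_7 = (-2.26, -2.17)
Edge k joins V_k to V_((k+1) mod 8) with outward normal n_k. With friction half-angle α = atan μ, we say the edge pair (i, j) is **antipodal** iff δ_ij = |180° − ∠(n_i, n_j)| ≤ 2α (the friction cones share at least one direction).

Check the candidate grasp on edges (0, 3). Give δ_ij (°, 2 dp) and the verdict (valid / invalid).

α = atan 0.35 = 19.29°;  2α = 38.58°
edge 0: e_0 = (+3.47, +1.50);  n_0 = (+0.3968, -0.9179)
edge 3: e_3 = (-0.71, +0.74);  n_3 = (+0.7216, +0.6923)
∠(n_0, n_3) = 110.44°
δ = |180° − 110.44°| = 69.56°
69.56° > 2α = 38.58°  →  invalid

δ = 69.56°, invalid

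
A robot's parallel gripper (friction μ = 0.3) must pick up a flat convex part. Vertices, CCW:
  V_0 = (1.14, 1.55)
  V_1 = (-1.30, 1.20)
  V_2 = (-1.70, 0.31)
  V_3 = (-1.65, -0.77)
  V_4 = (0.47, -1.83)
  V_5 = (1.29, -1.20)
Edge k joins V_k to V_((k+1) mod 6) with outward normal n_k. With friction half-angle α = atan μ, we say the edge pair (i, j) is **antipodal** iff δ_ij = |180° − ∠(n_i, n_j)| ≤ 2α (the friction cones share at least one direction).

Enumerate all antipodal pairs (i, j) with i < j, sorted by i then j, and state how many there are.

count = 4; pairs: (0,4), (1,4), (1,5), (2,5)

α = atan 0.3 = 16.70°;  2α = 33.40°
n_0 = (-0.1420, +0.9899)
n_1 = (-0.9121, +0.4099)
n_2 = (-0.9989, -0.0462)
n_3 = (-0.4472, -0.8944)
n_4 = (+0.6092, -0.7930)
n_5 = (+0.9985, +0.0545)
  (0,1): δ = 122.36°  ·
  (0,2): δ = 95.51°  ·
  (0,3): δ = 34.73°  ·
  (0,4): δ = 29.37°  ✓
  (0,5): δ = 84.96°  ·
  (1,2): δ = 153.15°  ·
  (1,3): δ = 92.36°  ·
  (1,4): δ = 28.26°  ✓
  (1,5): δ = 27.32°  ✓
  (2,3): δ = 119.22°  ·
  (2,4): δ = 55.12°  ·
  (2,5): δ = 0.47°  ✓
  (3,4): δ = 115.90°  ·
  (3,5): δ = 60.31°  ·
  (4,5): δ = 124.41°  ·
antipodal pairs: 4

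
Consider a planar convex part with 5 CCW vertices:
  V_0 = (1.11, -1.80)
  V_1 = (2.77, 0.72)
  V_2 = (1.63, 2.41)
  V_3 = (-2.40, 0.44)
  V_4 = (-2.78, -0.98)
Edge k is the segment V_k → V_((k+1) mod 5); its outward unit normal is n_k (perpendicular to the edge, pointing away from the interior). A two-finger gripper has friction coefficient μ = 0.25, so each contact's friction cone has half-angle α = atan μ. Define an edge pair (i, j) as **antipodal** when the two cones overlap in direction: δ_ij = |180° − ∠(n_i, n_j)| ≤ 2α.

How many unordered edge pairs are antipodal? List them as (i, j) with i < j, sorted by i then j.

α = atan 0.25 = 14.04°;  2α = 28.07°
n_0 = (+0.8351, -0.5501)
n_1 = (+0.8290, +0.5592)
n_2 = (-0.4392, +0.8984)
n_3 = (-0.9660, +0.2585)
n_4 = (-0.2063, -0.9785)
  (0,1): δ = 112.62°  ·
  (0,2): δ = 30.57°  ·
  (0,3): δ = 18.39°  ✓
  (0,4): δ = 111.47°  ·
  (1,2): δ = 97.95°  ·
  (1,3): δ = 48.98°  ·
  (1,4): δ = 44.09°  ·
  (2,3): δ = 131.03°  ·
  (2,4): δ = 37.95°  ·
  (3,4): δ = 86.92°  ·
antipodal pairs: 1

count = 1; pairs: (0,3)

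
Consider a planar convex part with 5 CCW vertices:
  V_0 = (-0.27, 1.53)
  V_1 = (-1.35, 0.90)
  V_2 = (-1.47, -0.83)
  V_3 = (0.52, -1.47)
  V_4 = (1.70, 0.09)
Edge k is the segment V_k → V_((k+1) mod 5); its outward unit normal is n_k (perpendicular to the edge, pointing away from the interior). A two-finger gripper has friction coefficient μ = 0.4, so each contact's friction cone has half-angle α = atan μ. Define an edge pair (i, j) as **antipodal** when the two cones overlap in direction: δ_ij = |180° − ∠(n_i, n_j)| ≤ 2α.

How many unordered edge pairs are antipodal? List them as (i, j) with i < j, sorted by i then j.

α = atan 0.4 = 21.80°;  2α = 43.60°
n_0 = (-0.5039, +0.8638)
n_1 = (-0.9976, +0.0692)
n_2 = (-0.3062, -0.9520)
n_3 = (+0.7975, -0.6033)
n_4 = (+0.5901, +0.8073)
  (0,1): δ = 124.22°  ·
  (0,2): δ = 48.08°  ·
  (0,3): δ = 22.64°  ✓
  (0,4): δ = 113.58°  ·
  (1,2): δ = 103.86°  ·
  (1,3): δ = 33.14°  ✓
  (1,4): δ = 57.80°  ·
  (2,3): δ = 109.28°  ·
  (2,4): δ = 18.34°  ✓
  (3,4): δ = 89.06°  ·
antipodal pairs: 3

count = 3; pairs: (0,3), (1,3), (2,4)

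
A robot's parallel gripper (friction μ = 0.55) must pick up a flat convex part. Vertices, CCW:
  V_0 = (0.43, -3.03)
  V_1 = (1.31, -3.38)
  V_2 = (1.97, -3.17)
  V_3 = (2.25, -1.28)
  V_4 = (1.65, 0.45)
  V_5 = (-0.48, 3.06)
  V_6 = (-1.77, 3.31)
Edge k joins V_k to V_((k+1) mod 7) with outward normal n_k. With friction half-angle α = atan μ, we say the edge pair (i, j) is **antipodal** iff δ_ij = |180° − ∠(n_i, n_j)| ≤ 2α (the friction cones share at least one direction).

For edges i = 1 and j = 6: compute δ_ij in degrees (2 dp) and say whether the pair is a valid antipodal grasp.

δ = 91.49°, invalid

α = atan 0.55 = 28.81°;  2α = 57.62°
edge 1: e_1 = (+0.66, +0.21);  n_1 = (+0.3032, -0.9529)
edge 6: e_6 = (+2.20, -6.34);  n_6 = (-0.9447, -0.3278)
∠(n_1, n_6) = 88.51°
δ = |180° − 88.51°| = 91.49°
91.49° > 2α = 57.62°  →  invalid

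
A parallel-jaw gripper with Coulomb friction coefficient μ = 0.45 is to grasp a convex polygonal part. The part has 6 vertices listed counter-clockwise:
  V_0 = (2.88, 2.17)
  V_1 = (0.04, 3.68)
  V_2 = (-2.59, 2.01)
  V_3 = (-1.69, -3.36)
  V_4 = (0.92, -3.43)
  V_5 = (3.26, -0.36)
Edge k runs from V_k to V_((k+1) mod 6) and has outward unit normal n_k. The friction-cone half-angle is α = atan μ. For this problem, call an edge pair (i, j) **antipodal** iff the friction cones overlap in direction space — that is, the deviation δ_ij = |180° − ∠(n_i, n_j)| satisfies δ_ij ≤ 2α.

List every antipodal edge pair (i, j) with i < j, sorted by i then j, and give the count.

count = 5; pairs: (0,3), (1,3), (1,4), (2,4), (2,5)

α = atan 0.45 = 24.23°;  2α = 48.46°
n_0 = (+0.4695, +0.8830)
n_1 = (-0.5360, +0.8442)
n_2 = (-0.9862, -0.1653)
n_3 = (-0.0268, -0.9996)
n_4 = (+0.7953, -0.6062)
n_5 = (+0.9889, +0.1485)
  (0,1): δ = 119.59°  ·
  (0,2): δ = 52.49°  ·
  (0,3): δ = 26.46°  ✓
  (0,4): δ = 80.68°  ·
  (0,5): δ = 126.54°  ·
  (1,2): δ = 112.90°  ·
  (1,3): δ = 33.95°  ✓
  (1,4): δ = 20.27°  ✓
  (1,5): δ = 66.13°  ·
  (2,3): δ = 101.05°  ·
  (2,4): δ = 46.83°  ✓
  (2,5): δ = 0.97°  ✓
  (3,4): δ = 125.78°  ·
  (3,5): δ = 79.92°  ·
  (4,5): δ = 134.14°  ·
antipodal pairs: 5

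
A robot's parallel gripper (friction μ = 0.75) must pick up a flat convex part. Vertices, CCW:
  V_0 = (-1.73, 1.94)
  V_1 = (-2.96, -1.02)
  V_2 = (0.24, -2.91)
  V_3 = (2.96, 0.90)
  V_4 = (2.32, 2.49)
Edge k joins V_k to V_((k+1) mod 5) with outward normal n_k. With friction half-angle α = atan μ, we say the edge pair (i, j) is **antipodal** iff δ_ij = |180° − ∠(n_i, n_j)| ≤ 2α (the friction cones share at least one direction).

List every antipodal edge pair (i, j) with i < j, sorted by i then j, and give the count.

count = 5; pairs: (0,2), (0,3), (1,3), (1,4), (2,4)

α = atan 0.75 = 36.87°;  2α = 73.74°
n_0 = (-0.9234, +0.3837)
n_1 = (-0.5085, -0.8610)
n_2 = (+0.8139, -0.5810)
n_3 = (+0.9277, +0.3734)
n_4 = (-0.1346, +0.9909)
  (0,1): δ = 98.00°  ·
  (0,2): δ = 12.96°  ✓
  (0,3): δ = 44.49°  ✓
  (0,4): δ = 120.30°  ·
  (1,2): δ = 94.96°  ·
  (1,3): δ = 37.51°  ✓
  (1,4): δ = 38.30°  ✓
  (2,3): δ = 122.55°  ·
  (2,4): δ = 46.74°  ✓
  (3,4): δ = 104.19°  ·
antipodal pairs: 5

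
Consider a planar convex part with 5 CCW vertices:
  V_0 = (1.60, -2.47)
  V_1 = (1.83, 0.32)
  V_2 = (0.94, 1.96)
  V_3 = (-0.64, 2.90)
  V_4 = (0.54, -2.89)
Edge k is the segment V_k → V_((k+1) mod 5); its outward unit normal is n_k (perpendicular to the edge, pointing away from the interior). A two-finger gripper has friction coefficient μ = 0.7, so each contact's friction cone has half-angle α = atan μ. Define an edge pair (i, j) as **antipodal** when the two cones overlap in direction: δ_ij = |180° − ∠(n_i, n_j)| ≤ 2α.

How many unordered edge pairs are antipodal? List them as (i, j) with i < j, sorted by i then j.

α = atan 0.7 = 34.99°;  2α = 69.98°
n_0 = (+0.9966, -0.0822)
n_1 = (+0.8789, +0.4770)
n_2 = (+0.5113, +0.8594)
n_3 = (-0.9799, -0.1997)
n_4 = (+0.3684, -0.9297)
  (0,1): δ = 146.80°  ·
  (0,2): δ = 116.04°  ·
  (0,3): δ = 16.23°  ✓
  (0,4): δ = 116.33°  ·
  (1,2): δ = 149.24°  ·
  (1,3): δ = 16.97°  ✓
  (1,4): δ = 83.13°  ·
  (2,3): δ = 47.73°  ✓
  (2,4): δ = 52.36°  ✓
  (3,4): δ = 79.90°  ·
antipodal pairs: 4

count = 4; pairs: (0,3), (1,3), (2,3), (2,4)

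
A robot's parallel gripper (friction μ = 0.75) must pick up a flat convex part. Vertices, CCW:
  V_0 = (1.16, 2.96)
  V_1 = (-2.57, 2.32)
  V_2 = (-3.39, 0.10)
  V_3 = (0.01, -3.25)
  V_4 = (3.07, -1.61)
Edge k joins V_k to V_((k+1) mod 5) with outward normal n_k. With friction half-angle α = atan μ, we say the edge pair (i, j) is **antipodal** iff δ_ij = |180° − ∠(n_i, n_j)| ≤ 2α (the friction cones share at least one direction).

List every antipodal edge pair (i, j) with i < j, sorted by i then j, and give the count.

α = atan 0.75 = 36.87°;  2α = 73.74°
n_0 = (-0.1691, +0.9856)
n_1 = (-0.9381, +0.3465)
n_2 = (-0.7018, -0.7123)
n_3 = (+0.4724, -0.8814)
n_4 = (+0.9227, +0.3856)
  (0,1): δ = 120.01°  ·
  (0,2): δ = 54.31°  ✓
  (0,3): δ = 18.45°  ✓
  (0,4): δ = 102.95°  ·
  (1,2): δ = 114.30°  ·
  (1,3): δ = 41.54°  ✓
  (1,4): δ = 42.95°  ✓
  (2,3): δ = 107.24°  ·
  (2,4): δ = 22.74°  ✓
  (3,4): δ = 95.51°  ·
antipodal pairs: 5

count = 5; pairs: (0,2), (0,3), (1,3), (1,4), (2,4)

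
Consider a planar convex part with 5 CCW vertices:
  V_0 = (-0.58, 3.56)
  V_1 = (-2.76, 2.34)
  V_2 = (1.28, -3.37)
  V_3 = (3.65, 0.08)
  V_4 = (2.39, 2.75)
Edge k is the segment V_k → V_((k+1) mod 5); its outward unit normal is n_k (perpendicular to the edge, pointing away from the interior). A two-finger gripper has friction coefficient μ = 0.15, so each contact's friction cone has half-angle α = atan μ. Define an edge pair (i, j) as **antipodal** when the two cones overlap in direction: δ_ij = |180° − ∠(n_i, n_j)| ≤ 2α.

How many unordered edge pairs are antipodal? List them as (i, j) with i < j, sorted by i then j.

count = 1; pairs: (1,3)

α = atan 0.15 = 8.53°;  2α = 17.06°
n_0 = (-0.4884, +0.8726)
n_1 = (-0.8163, -0.5776)
n_2 = (+0.8243, -0.5662)
n_3 = (+0.9044, +0.4268)
n_4 = (+0.2631, +0.9648)
  (0,1): δ = 83.95°  ·
  (0,2): δ = 26.28°  ·
  (0,3): δ = 86.03°  ·
  (0,4): δ = 135.51°  ·
  (1,2): δ = 69.77°  ·
  (1,3): δ = 10.02°  ✓
  (1,4): δ = 39.46°  ·
  (2,3): δ = 120.25°  ·
  (2,4): δ = 70.77°  ·
  (3,4): δ = 130.52°  ·
antipodal pairs: 1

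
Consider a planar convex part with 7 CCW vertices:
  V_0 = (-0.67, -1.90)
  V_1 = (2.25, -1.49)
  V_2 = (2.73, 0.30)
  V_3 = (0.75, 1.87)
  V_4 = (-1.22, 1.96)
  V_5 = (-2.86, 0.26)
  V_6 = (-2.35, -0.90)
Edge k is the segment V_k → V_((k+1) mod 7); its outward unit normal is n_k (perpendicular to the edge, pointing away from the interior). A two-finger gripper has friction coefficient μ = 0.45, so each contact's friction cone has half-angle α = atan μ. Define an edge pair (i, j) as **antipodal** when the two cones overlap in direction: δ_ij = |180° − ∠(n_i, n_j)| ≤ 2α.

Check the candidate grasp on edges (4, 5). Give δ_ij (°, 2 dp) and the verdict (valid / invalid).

α = atan 0.45 = 24.23°;  2α = 48.46°
edge 4: e_4 = (-1.64, -1.70);  n_4 = (-0.7197, +0.6943)
edge 5: e_5 = (+0.51, -1.16);  n_5 = (-0.9154, -0.4025)
∠(n_4, n_5) = 67.70°
δ = |180° − 67.70°| = 112.30°
112.30° > 2α = 48.46°  →  invalid

δ = 112.30°, invalid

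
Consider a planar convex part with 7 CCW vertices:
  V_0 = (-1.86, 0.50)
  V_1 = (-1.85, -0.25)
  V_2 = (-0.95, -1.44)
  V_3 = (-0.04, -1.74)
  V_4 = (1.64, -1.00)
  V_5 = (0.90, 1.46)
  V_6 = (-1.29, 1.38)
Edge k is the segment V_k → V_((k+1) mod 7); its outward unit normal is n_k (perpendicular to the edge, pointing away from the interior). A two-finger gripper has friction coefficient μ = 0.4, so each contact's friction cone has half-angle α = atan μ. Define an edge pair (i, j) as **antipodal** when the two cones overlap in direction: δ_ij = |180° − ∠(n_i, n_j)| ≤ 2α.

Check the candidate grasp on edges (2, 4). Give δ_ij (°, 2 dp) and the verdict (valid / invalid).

δ = 55.01°, invalid

α = atan 0.4 = 21.80°;  2α = 43.60°
edge 2: e_2 = (+0.91, -0.30);  n_2 = (-0.3131, -0.9497)
edge 4: e_4 = (-0.74, +2.46);  n_4 = (+0.9576, +0.2881)
∠(n_2, n_4) = 124.99°
δ = |180° − 124.99°| = 55.01°
55.01° > 2α = 43.60°  →  invalid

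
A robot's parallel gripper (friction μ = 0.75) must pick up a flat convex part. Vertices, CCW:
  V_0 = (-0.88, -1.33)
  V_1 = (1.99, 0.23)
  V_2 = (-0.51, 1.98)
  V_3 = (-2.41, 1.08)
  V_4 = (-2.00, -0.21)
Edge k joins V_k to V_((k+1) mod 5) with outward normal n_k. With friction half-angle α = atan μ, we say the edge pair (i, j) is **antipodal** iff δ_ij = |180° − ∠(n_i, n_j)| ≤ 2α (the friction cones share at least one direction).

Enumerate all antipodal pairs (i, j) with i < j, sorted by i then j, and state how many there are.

count = 5; pairs: (0,1), (0,2), (1,3), (1,4), (2,4)

α = atan 0.75 = 36.87°;  2α = 73.74°
n_0 = (+0.4776, -0.8786)
n_1 = (+0.5735, +0.8192)
n_2 = (-0.4281, +0.9037)
n_3 = (-0.9530, -0.3029)
n_4 = (-0.7071, -0.7071)
  (0,1): δ = 63.52°  ✓
  (0,2): δ = 3.18°  ✓
  (0,3): δ = 79.11°  ·
  (0,4): δ = 106.47°  ·
  (1,2): δ = 119.66°  ·
  (1,3): δ = 37.38°  ✓
  (1,4): δ = 10.01°  ✓
  (2,3): δ = 97.71°  ·
  (2,4): δ = 70.35°  ✓
  (3,4): δ = 152.63°  ·
antipodal pairs: 5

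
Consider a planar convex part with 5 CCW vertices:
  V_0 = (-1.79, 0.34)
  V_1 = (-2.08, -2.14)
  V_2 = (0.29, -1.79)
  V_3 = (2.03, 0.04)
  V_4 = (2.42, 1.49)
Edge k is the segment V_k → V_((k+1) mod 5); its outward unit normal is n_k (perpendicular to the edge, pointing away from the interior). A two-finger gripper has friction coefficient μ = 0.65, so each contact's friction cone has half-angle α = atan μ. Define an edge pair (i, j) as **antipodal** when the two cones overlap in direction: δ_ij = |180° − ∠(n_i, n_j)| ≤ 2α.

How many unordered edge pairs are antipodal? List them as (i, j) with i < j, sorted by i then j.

α = atan 0.65 = 33.02°;  2α = 66.05°
n_0 = (-0.9932, +0.1161)
n_1 = (+0.1461, -0.9893)
n_2 = (+0.7247, -0.6891)
n_3 = (+0.9657, -0.2597)
n_4 = (-0.2635, +0.9647)
  (0,1): δ = 74.93°  ·
  (0,2): δ = 36.89°  ✓
  (0,3): δ = 8.38°  ✓
  (0,4): δ = 111.95°  ·
  (1,2): δ = 141.96°  ·
  (1,3): δ = 113.45°  ·
  (1,4): δ = 6.88°  ✓
  (2,3): δ = 151.50°  ·
  (2,4): δ = 31.17°  ✓
  (3,4): δ = 59.67°  ✓
antipodal pairs: 5

count = 5; pairs: (0,2), (0,3), (1,4), (2,4), (3,4)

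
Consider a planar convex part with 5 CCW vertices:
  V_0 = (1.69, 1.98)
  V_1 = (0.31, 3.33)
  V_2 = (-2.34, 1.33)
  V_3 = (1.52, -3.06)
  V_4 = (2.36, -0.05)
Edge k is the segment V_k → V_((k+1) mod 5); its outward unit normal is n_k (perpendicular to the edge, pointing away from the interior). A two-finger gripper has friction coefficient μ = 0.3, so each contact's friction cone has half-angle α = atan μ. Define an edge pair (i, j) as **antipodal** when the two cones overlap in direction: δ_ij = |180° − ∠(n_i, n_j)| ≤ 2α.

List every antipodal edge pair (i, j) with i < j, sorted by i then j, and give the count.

count = 2; pairs: (0,2), (2,4)

α = atan 0.3 = 16.70°;  2α = 33.40°
n_0 = (+0.6993, +0.7148)
n_1 = (-0.6024, +0.7982)
n_2 = (-0.7510, -0.6603)
n_3 = (+0.9632, -0.2688)
n_4 = (+0.9496, +0.3134)
  (0,1): δ = 98.59°  ·
  (0,2): δ = 4.31°  ✓
  (0,3): δ = 118.78°  ·
  (0,4): δ = 152.64°  ·
  (1,2): δ = 85.72°  ·
  (1,3): δ = 37.36°  ·
  (1,4): δ = 71.22°  ·
  (2,3): δ = 56.92°  ·
  (2,4): δ = 23.06°  ✓
  (3,4): δ = 146.14°  ·
antipodal pairs: 2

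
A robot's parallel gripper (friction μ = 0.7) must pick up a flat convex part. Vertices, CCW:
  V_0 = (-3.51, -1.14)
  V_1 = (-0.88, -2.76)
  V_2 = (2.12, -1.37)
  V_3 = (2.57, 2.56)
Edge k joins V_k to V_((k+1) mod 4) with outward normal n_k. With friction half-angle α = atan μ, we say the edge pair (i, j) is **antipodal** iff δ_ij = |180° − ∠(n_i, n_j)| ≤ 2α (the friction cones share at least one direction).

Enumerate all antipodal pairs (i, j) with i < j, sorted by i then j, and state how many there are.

count = 4; pairs: (0,2), (0,3), (1,3), (2,3)

α = atan 0.7 = 34.99°;  2α = 69.98°
n_0 = (-0.5245, -0.8514)
n_1 = (+0.4204, -0.9073)
n_2 = (+0.9935, -0.1138)
n_3 = (-0.5199, +0.8543)
  (0,1): δ = 123.51°  ·
  (0,2): δ = 64.90°  ✓
  (0,3): δ = 62.95°  ✓
  (1,2): δ = 121.39°  ·
  (1,3): δ = 6.46°  ✓
  (2,3): δ = 52.15°  ✓
antipodal pairs: 4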